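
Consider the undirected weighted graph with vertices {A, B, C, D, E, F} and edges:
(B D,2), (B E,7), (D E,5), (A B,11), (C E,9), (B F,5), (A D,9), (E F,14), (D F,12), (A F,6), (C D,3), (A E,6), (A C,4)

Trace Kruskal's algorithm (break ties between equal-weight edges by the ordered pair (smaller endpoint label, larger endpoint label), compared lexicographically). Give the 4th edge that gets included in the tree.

B-F

Sort edges by weight, then run Kruskal:
B D (2): add. Components now {A} {B,D} {C} {E} {F}
C D (3): add. Components now {A} {B,C,D} {E} {F}
A C (4): add. Components now {A,B,C,D} {E} {F}
B F (5): add. Components now {A,B,C,D,F} {E}
D E (5): add. Components now {A,B,C,D,E,F}
The 4th edge added is B F.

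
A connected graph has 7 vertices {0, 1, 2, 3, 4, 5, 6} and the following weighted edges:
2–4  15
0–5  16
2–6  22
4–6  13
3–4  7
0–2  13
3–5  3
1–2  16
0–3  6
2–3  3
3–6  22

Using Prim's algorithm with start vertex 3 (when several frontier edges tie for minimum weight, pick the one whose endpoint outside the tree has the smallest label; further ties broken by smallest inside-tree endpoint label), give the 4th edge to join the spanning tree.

3-4

Prim's algorithm from 3:
Step 1: cheapest edge leaving the tree is 2–3 (3); add 2.
Step 2: cheapest edge leaving the tree is 3–5 (3); add 5.
Step 3: cheapest edge leaving the tree is 0–3 (6); add 0.
Step 4: cheapest edge leaving the tree is 3–4 (7); add 4.
Step 5: cheapest edge leaving the tree is 4–6 (13); add 6.
Step 6: cheapest edge leaving the tree is 1–2 (16); add 1.
The 4th edge added is 3–4.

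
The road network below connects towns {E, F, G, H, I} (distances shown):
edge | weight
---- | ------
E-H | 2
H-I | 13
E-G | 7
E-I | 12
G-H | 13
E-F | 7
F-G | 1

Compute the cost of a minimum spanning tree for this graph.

Grow the tree from H using Prim:
Step 1: cheapest edge leaving the tree is E-H (2); add E.
Step 2: cheapest edge leaving the tree is E-F (7); add F.
Step 3: cheapest edge leaving the tree is F-G (1); add G.
Step 4: cheapest edge leaving the tree is E-I (12); add I.
MST edges: E-H, E-F, F-G, E-I; total weight 2+7+1+12 = 22.

22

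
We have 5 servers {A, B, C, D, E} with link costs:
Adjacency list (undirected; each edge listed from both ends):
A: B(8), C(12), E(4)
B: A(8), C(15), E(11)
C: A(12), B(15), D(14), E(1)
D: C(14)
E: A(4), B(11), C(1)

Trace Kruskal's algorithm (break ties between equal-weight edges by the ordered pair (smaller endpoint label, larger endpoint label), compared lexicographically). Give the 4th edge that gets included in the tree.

Kruskal: consider edges lightest-first.
C-E (1): add. Components now {A} {B} {C,E} {D}
A-E (4): add. Components now {A,C,E} {B} {D}
A-B (8): add. Components now {A,B,C,E} {D}
B-E (11): skip — B and E already connected.
A-C (12): skip — A and C already connected.
C-D (14): add. Components now {A,B,C,D,E}
The 4th edge added is C-D.

C-D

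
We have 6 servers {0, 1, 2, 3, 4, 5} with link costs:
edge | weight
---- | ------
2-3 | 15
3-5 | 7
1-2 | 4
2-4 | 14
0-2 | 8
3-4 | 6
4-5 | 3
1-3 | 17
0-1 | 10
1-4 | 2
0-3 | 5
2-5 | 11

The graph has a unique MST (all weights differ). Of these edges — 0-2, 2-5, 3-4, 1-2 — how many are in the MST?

Kruskal: consider edges lightest-first.
1-4 (2): add. Components now {0} {1,4} {2} {3} {5}
4-5 (3): add. Components now {0} {1,4,5} {2} {3}
1-2 (4): add. Components now {0} {1,2,4,5} {3}
0-3 (5): add. Components now {0,3} {1,2,4,5}
3-4 (6): add. Components now {0,1,2,3,4,5}
MST edge set: {1-4, 4-5, 1-2, 0-3, 3-4}.
Of the listed edges, {3-4, 1-2} are in the MST → 2.

2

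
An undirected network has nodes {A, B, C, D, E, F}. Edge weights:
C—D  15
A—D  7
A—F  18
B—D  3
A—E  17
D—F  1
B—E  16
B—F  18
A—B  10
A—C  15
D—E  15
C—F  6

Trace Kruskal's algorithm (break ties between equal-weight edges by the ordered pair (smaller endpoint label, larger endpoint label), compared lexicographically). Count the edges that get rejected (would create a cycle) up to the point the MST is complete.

3

Kruskal's algorithm — process edges by increasing weight (ties by edge label):
D—F (1): add — endpoints in different components.
B—D (3): add — endpoints in different components.
C—F (6): add — endpoints in different components.
A—D (7): add — endpoints in different components.
A—B (10): skip — A and B already connected.
A—C (15): skip — A and C already connected.
C—D (15): skip — C and D already connected.
D—E (15): add — endpoints in different components.
Edges rejected before the tree was complete: 3.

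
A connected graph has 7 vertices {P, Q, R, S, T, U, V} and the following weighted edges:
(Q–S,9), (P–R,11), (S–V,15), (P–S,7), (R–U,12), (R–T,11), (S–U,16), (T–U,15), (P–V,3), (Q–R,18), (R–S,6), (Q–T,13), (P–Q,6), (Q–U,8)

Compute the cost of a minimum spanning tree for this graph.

Prim, starting at U.
Step 1: frontier [Q–U 8, R–U 12, T–U 15, S–U 16] → take Q–U (8); add Q.
Step 2: frontier [P–Q 6, Q–S 9, Q–T 13, Q–R 18, R–U 12, T–U 15, S–U 16] → take P–Q (6); add P.
Step 3: frontier [P–V 3, P–S 7, P–R 11, Q–S 9, Q–T 13, Q–R 18, R–U 12, T–U 15, S–U 16] → take P–V (3); add V.
Step 4: frontier [P–S 7, P–R 11, Q–S 9, Q–T 13, Q–R 18, R–U 12, T–U 15, S–U 16, S–V 15] → take P–S (7); add S.
Step 5: frontier [P–R 11, Q–T 13, Q–R 18, R–S 6, R–U 12, T–U 15] → take R–S (6); add R.
Step 6: frontier [Q–T 13, R–T 11, T–U 15] → take R–T (11); add T.
MST edges: Q–U, P–Q, P–V, P–S, R–S, R–T; total weight 8+6+3+7+6+11 = 41.

41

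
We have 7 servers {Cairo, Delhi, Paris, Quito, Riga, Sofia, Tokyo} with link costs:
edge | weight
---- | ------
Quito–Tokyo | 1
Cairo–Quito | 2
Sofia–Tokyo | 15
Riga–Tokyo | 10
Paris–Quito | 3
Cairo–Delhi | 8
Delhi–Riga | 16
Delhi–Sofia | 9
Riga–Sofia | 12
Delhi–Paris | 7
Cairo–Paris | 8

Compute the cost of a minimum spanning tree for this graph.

32

Kruskal's algorithm — process edges by increasing weight (ties by edge label):
Quito–Tokyo (1): add. Components now {Delhi} {Quito,Tokyo} {Sofia} {Cairo} {Riga} {Paris}
Cairo–Quito (2): add. Components now {Delhi} {Cairo,Quito,Tokyo} {Sofia} {Riga} {Paris}
Paris–Quito (3): add. Components now {Delhi} {Cairo,Paris,Quito,Tokyo} {Sofia} {Riga}
Delhi–Paris (7): add. Components now {Cairo,Delhi,Paris,Quito,Tokyo} {Sofia} {Riga}
Cairo–Delhi (8): skip — Delhi and Cairo already connected.
Cairo–Paris (8): skip — Cairo and Paris already connected.
Delhi–Sofia (9): add. Components now {Cairo,Delhi,Paris,Quito,Sofia,Tokyo} {Riga}
Riga–Tokyo (10): add. Components now {Cairo,Delhi,Paris,Quito,Riga,Sofia,Tokyo}
MST edges: Quito–Tokyo, Cairo–Quito, Paris–Quito, Delhi–Paris, Delhi–Sofia, Riga–Tokyo; total weight 1+2+3+7+9+10 = 32.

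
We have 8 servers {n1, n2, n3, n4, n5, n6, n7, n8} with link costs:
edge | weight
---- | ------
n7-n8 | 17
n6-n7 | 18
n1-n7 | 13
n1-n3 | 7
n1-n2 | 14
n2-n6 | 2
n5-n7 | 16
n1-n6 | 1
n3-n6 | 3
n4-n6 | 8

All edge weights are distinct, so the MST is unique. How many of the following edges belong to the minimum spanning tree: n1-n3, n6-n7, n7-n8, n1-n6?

2

Sort edges by weight, then run Kruskal:
n1-n6 (1): add — endpoints in different components.
n2-n6 (2): add — endpoints in different components.
n3-n6 (3): add — endpoints in different components.
n1-n3 (7): skip — n1 and n3 already connected.
n4-n6 (8): add — endpoints in different components.
n1-n7 (13): add — endpoints in different components.
n1-n2 (14): skip — n2 and n1 already connected.
n5-n7 (16): add — endpoints in different components.
n7-n8 (17): add — endpoints in different components.
MST edge set: {n1-n6, n2-n6, n3-n6, n4-n6, n1-n7, n5-n7, n7-n8}.
Of the listed edges, {n7-n8, n1-n6} are in the MST → 2.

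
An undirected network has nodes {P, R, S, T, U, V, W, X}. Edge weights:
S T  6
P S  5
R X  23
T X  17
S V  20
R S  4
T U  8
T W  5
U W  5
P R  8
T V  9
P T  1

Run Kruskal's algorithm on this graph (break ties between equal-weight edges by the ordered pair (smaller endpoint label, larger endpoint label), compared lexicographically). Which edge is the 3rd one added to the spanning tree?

P-S

Kruskal: consider edges lightest-first.
P T (1): add — endpoints in different components.
R S (4): add — endpoints in different components.
P S (5): add — endpoints in different components.
T W (5): add — endpoints in different components.
U W (5): add — endpoints in different components.
S T (6): skip — S and T already connected.
P R (8): skip — P and R already connected.
T U (8): skip — U and T already connected.
T V (9): add — endpoints in different components.
T X (17): add — endpoints in different components.
The 3rd edge added is P S.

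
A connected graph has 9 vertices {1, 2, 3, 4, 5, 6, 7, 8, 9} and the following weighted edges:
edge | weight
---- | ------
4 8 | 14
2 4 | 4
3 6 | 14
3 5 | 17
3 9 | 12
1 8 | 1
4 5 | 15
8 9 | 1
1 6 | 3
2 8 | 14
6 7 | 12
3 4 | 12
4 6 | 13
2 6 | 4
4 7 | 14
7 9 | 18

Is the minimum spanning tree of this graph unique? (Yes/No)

No

Kruskal's algorithm — process edges by increasing weight (ties by edge label):
1 8 (1): add — endpoints in different components.
8 9 (1): add — endpoints in different components.
1 6 (3): add — endpoints in different components.
2 4 (4): add — endpoints in different components.
2 6 (4): add — endpoints in different components.
3 4 (12): add — endpoints in different components.
3 9 (12): skip — 3 and 9 already connected.
6 7 (12): add — endpoints in different components.
4 6 (13): skip — 4 and 6 already connected.
2 8 (14): skip — 2 and 8 already connected.
3 6 (14): skip — 3 and 6 already connected.
4 7 (14): skip — 4 and 7 already connected.
4 8 (14): skip — 4 and 8 already connected.
4 5 (15): add — endpoints in different components.
Non-tree edge 3 9 has weight 12, equal to the heaviest edge on its tree cycle — swapping gives another MST of the same weight. Not unique.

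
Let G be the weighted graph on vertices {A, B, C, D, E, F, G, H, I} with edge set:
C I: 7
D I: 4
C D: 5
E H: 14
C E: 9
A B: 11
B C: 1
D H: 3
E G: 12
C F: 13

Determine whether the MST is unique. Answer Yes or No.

Yes

Kruskal: consider edges lightest-first.
B C (1): add — endpoints in different components.
D H (3): add — endpoints in different components.
D I (4): add — endpoints in different components.
C D (5): add — endpoints in different components.
C I (7): skip — C and I already connected.
C E (9): add — endpoints in different components.
A B (11): add — endpoints in different components.
E G (12): add — endpoints in different components.
C F (13): add — endpoints in different components.
Every non-tree edge has weight strictly greater than the heaviest edge on the tree path between its endpoints, so the MST is unique.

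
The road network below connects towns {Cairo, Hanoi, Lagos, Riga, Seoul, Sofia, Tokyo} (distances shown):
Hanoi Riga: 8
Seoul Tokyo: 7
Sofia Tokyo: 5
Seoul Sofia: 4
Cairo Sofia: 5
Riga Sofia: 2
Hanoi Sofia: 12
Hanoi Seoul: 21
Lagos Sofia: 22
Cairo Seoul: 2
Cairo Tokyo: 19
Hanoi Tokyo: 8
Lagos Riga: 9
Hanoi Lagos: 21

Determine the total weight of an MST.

Sort edges by weight, then run Kruskal:
Cairo Seoul (2): add — endpoints in different components.
Riga Sofia (2): add — endpoints in different components.
Seoul Sofia (4): add — endpoints in different components.
Cairo Sofia (5): skip — Sofia and Cairo already connected.
Sofia Tokyo (5): add — endpoints in different components.
Seoul Tokyo (7): skip — Seoul and Tokyo already connected.
Hanoi Riga (8): add — endpoints in different components.
Hanoi Tokyo (8): skip — Tokyo and Hanoi already connected.
Lagos Riga (9): add — endpoints in different components.
MST edges: Cairo Seoul, Riga Sofia, Seoul Sofia, Sofia Tokyo, Hanoi Riga, Lagos Riga; total weight 2+2+4+5+8+9 = 30.

30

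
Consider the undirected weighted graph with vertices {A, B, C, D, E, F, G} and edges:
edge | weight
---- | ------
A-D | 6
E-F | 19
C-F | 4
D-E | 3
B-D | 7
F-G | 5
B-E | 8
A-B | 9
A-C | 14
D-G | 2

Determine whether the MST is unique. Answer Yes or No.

Kruskal's algorithm — process edges by increasing weight (ties by edge label):
D-G (2): add — endpoints in different components.
D-E (3): add — endpoints in different components.
C-F (4): add — endpoints in different components.
F-G (5): add — endpoints in different components.
A-D (6): add — endpoints in different components.
B-D (7): add — endpoints in different components.
Every non-tree edge has weight strictly greater than the heaviest edge on the tree path between its endpoints, so the MST is unique.

Yes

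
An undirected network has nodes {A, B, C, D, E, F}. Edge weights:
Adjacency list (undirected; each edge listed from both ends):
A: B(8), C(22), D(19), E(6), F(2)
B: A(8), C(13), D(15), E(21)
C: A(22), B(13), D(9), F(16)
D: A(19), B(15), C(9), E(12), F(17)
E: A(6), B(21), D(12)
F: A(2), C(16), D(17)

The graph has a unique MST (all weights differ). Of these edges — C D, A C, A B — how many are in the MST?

2

Kruskal's algorithm — process edges by increasing weight (ties by edge label):
A F (2): add. Components now {A,F} {B} {C} {D} {E}
A E (6): add. Components now {A,E,F} {B} {C} {D}
A B (8): add. Components now {A,B,E,F} {C} {D}
C D (9): add. Components now {A,B,E,F} {C,D}
D E (12): add. Components now {A,B,C,D,E,F}
MST edge set: {A F, A E, A B, C D, D E}.
Of the listed edges, {C D, A B} are in the MST → 2.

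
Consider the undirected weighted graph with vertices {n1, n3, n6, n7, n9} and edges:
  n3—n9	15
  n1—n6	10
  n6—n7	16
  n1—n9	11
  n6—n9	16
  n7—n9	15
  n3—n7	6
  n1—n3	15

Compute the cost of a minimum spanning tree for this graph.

Kruskal's algorithm — process edges by increasing weight (ties by edge label):
n3—n7 (6): add. Components now {n9} {n1} {n6} {n3,n7}
n1—n6 (10): add. Components now {n9} {n1,n6} {n3,n7}
n1—n9 (11): add. Components now {n1,n6,n9} {n3,n7}
n1—n3 (15): add. Components now {n1,n3,n6,n7,n9}
MST edges: n3—n7, n1—n6, n1—n9, n1—n3; total weight 6+10+11+15 = 42.

42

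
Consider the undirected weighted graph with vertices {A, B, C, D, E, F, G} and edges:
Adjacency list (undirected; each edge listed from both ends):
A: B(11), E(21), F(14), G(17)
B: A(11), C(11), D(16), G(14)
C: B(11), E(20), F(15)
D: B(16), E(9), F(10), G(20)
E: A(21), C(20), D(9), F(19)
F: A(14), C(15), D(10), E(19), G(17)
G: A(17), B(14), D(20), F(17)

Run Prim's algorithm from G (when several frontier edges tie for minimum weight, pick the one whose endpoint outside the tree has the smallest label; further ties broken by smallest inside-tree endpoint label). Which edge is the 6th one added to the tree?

Grow the tree from G using Prim:
Step 1: cheapest edge leaving the tree is B-G (14); add B.
Step 2: cheapest edge leaving the tree is A-B (11); add A.
Step 3: cheapest edge leaving the tree is B-C (11); add C.
Step 4: cheapest edge leaving the tree is A-F (14); add F.
Step 5: cheapest edge leaving the tree is D-F (10); add D.
Step 6: cheapest edge leaving the tree is D-E (9); add E.
The 6th edge added is D-E.

D-E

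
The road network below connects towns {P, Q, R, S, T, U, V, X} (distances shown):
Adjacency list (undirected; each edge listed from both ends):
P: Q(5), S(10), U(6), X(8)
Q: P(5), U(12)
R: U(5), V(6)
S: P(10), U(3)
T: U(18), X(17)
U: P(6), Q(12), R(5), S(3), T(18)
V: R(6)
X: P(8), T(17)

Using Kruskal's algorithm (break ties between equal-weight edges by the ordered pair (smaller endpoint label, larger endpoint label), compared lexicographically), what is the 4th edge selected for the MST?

Kruskal: consider edges lightest-first.
S—U (3): add — endpoints in different components.
P—Q (5): add — endpoints in different components.
R—U (5): add — endpoints in different components.
P—U (6): add — endpoints in different components.
R—V (6): add — endpoints in different components.
P—X (8): add — endpoints in different components.
P—S (10): skip — P and S already connected.
Q—U (12): skip — Q and U already connected.
T—X (17): add — endpoints in different components.
The 4th edge added is P—U.

P-U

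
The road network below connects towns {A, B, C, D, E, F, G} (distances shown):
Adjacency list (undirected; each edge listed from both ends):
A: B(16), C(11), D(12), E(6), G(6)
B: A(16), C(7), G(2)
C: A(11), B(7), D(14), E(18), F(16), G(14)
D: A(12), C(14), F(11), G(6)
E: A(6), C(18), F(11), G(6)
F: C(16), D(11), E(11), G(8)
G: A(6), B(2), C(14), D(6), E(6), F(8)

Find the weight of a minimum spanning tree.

Kruskal: consider edges lightest-first.
B G (2): add. Components now {A} {B,G} {C} {D} {E} {F}
A E (6): add. Components now {A,E} {B,G} {C} {D} {F}
A G (6): add. Components now {A,B,E,G} {C} {D} {F}
D G (6): add. Components now {A,B,D,E,G} {C} {F}
E G (6): skip — E and G already connected.
B C (7): add. Components now {A,B,C,D,E,G} {F}
F G (8): add. Components now {A,B,C,D,E,F,G}
MST edges: B G, A E, A G, D G, B C, F G; total weight 2+6+6+6+7+8 = 35.

35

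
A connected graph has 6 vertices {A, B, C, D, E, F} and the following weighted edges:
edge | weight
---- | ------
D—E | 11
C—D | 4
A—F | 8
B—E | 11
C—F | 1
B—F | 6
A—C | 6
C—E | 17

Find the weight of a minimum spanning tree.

28

Sort edges by weight, then run Kruskal:
C—F (1): add. Components now {A} {B} {C,F} {D} {E}
C—D (4): add. Components now {A} {B} {C,D,F} {E}
A—C (6): add. Components now {A,C,D,F} {B} {E}
B—F (6): add. Components now {A,B,C,D,F} {E}
A—F (8): skip — A and F already connected.
B—E (11): add. Components now {A,B,C,D,E,F}
MST edges: C—F, C—D, A—C, B—F, B—E; total weight 1+4+6+6+11 = 28.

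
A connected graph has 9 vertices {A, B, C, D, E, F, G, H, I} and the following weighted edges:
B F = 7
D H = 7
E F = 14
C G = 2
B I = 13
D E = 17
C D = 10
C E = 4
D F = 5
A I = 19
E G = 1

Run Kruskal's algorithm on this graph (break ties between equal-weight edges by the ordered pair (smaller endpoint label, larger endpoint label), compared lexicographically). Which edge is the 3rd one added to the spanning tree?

D-F

Sort edges by weight, then run Kruskal:
E G (1): add — endpoints in different components.
C G (2): add — endpoints in different components.
C E (4): skip — C and E already connected.
D F (5): add — endpoints in different components.
B F (7): add — endpoints in different components.
D H (7): add — endpoints in different components.
C D (10): add — endpoints in different components.
B I (13): add — endpoints in different components.
E F (14): skip — E and F already connected.
D E (17): skip — D and E already connected.
A I (19): add — endpoints in different components.
The 3rd edge added is D F.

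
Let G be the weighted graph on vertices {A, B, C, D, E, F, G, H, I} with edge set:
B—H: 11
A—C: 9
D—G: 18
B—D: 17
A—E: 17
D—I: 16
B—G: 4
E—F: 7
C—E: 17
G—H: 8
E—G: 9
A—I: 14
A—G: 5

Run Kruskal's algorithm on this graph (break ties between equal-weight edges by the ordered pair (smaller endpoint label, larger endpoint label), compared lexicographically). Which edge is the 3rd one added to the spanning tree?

E-F

Sort edges by weight, then run Kruskal:
B—G (4): add — endpoints in different components.
A—G (5): add — endpoints in different components.
E—F (7): add — endpoints in different components.
G—H (8): add — endpoints in different components.
A—C (9): add — endpoints in different components.
E—G (9): add — endpoints in different components.
B—H (11): skip — B and H already connected.
A—I (14): add — endpoints in different components.
D—I (16): add — endpoints in different components.
The 3rd edge added is E—F.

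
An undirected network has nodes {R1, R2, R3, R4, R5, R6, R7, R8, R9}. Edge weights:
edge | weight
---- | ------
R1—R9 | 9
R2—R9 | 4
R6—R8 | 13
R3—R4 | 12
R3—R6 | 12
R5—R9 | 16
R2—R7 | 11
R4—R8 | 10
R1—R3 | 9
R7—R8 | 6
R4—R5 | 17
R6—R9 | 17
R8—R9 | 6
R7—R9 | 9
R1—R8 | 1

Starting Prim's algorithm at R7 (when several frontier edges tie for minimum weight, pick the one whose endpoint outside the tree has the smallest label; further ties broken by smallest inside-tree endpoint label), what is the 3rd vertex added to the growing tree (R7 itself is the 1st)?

R1

Prim, starting at R7.
Step 1: cheapest edge leaving the tree is R7—R8 (6); add R8.
Step 2: cheapest edge leaving the tree is R1—R8 (1); add R1.
Step 3: cheapest edge leaving the tree is R8—R9 (6); add R9.
Step 4: cheapest edge leaving the tree is R2—R9 (4); add R2.
Step 5: cheapest edge leaving the tree is R1—R3 (9); add R3.
Step 6: cheapest edge leaving the tree is R4—R8 (10); add R4.
Step 7: cheapest edge leaving the tree is R3—R6 (12); add R6.
Step 8: cheapest edge leaving the tree is R5—R9 (16); add R5.
Vertex order: R7, R8, R1, R9, R2, R3, R4, R6, R5. The 3rd vertex is R1.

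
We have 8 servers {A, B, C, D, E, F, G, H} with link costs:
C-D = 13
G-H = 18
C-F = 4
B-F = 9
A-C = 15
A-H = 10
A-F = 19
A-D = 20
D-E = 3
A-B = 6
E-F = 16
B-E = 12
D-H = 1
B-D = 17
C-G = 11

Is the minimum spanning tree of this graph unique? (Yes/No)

Sort edges by weight, then run Kruskal:
D-H (1): add — endpoints in different components.
D-E (3): add — endpoints in different components.
C-F (4): add — endpoints in different components.
A-B (6): add — endpoints in different components.
B-F (9): add — endpoints in different components.
A-H (10): add — endpoints in different components.
C-G (11): add — endpoints in different components.
Every non-tree edge has weight strictly greater than the heaviest edge on the tree path between its endpoints, so the MST is unique.

Yes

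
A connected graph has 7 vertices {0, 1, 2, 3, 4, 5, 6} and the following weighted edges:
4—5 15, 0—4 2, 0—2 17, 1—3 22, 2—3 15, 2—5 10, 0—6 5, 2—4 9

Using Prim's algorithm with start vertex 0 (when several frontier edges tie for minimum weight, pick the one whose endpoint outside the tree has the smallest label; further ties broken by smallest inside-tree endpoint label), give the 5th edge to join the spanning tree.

Grow the tree from 0 using Prim:
Step 1: frontier [0—4 2, 0—6 5, 0—2 17] → take 0—4 (2); add 4.
Step 2: frontier [0—6 5, 0—2 17, 2—4 9, 4—5 15] → take 0—6 (5); add 6.
Step 3: frontier [0—2 17, 2—4 9, 4—5 15] → take 2—4 (9); add 2.
Step 4: frontier [2—5 10, 2—3 15, 4—5 15] → take 2—5 (10); add 5.
Step 5: frontier [2—3 15] → take 2—3 (15); add 3.
Step 6: frontier [1—3 22] → take 1—3 (22); add 1.
The 5th edge added is 2—3.

2-3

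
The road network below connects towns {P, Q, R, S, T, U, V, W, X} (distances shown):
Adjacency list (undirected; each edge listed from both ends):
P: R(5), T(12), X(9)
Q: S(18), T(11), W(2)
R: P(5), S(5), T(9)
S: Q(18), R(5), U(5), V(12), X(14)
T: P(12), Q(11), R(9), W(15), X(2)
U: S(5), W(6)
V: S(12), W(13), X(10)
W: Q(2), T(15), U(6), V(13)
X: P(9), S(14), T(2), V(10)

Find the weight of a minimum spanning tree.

Grow the tree from S using Prim:
Step 1: cheapest edge leaving the tree is R—S (5); add R.
Step 2: cheapest edge leaving the tree is P—R (5); add P.
Step 3: cheapest edge leaving the tree is S—U (5); add U.
Step 4: cheapest edge leaving the tree is U—W (6); add W.
Step 5: cheapest edge leaving the tree is Q—W (2); add Q.
Step 6: cheapest edge leaving the tree is R—T (9); add T.
Step 7: cheapest edge leaving the tree is T—X (2); add X.
Step 8: cheapest edge leaving the tree is V—X (10); add V.
MST edges: R—S, P—R, S—U, U—W, Q—W, R—T, T—X, V—X; total weight 5+5+5+6+2+9+2+10 = 44.

44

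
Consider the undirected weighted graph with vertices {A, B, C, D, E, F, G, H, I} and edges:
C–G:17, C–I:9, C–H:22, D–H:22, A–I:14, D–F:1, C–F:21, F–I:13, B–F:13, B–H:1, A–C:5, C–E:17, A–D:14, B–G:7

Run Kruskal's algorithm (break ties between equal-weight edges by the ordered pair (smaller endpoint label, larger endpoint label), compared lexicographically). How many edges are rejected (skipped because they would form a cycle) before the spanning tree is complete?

2

Kruskal's algorithm — process edges by increasing weight (ties by edge label):
B–H (1): add — endpoints in different components.
D–F (1): add — endpoints in different components.
A–C (5): add — endpoints in different components.
B–G (7): add — endpoints in different components.
C–I (9): add — endpoints in different components.
B–F (13): add — endpoints in different components.
F–I (13): add — endpoints in different components.
A–D (14): skip — A and D already connected.
A–I (14): skip — A and I already connected.
C–E (17): add — endpoints in different components.
Edges rejected before the tree was complete: 2.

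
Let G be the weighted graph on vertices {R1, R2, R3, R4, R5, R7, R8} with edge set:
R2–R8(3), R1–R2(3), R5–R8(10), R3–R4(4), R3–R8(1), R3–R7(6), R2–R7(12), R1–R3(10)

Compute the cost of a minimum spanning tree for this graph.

27

Prim's algorithm from R1:
Step 1: frontier [R1–R2 3, R1–R3 10] → take R1–R2 (3); add R2.
Step 2: frontier [R1–R3 10, R2–R8 3, R2–R7 12] → take R2–R8 (3); add R8.
Step 3: frontier [R1–R3 10, R2–R7 12, R3–R8 1, R5–R8 10] → take R3–R8 (1); add R3.
Step 4: frontier [R2–R7 12, R3–R4 4, R3–R7 6, R5–R8 10] → take R3–R4 (4); add R4.
Step 5: frontier [R2–R7 12, R3–R7 6, R5–R8 10] → take R3–R7 (6); add R7.
Step 6: frontier [R5–R8 10] → take R5–R8 (10); add R5.
MST edges: R1–R2, R2–R8, R3–R8, R3–R4, R3–R7, R5–R8; total weight 3+3+1+4+6+10 = 27.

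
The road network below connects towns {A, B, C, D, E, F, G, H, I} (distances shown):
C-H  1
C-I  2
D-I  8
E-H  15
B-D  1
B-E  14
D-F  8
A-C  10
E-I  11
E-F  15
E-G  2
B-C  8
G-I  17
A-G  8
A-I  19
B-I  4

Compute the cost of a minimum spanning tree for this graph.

36

Grow the tree from E using Prim:
Step 1: cheapest edge leaving the tree is E-G (2); add G.
Step 2: cheapest edge leaving the tree is A-G (8); add A.
Step 3: cheapest edge leaving the tree is A-C (10); add C.
Step 4: cheapest edge leaving the tree is C-H (1); add H.
Step 5: cheapest edge leaving the tree is C-I (2); add I.
Step 6: cheapest edge leaving the tree is B-I (4); add B.
Step 7: cheapest edge leaving the tree is B-D (1); add D.
Step 8: cheapest edge leaving the tree is D-F (8); add F.
MST edges: E-G, A-G, A-C, C-H, C-I, B-I, B-D, D-F; total weight 2+8+10+1+2+4+1+8 = 36.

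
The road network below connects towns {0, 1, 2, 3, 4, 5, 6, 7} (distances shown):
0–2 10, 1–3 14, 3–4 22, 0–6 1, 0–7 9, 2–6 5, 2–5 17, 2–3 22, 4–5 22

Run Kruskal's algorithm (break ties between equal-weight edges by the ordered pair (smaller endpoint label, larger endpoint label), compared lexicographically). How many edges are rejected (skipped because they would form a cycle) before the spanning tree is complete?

Kruskal: consider edges lightest-first.
0–6 (1): add — endpoints in different components.
2–6 (5): add — endpoints in different components.
0–7 (9): add — endpoints in different components.
0–2 (10): skip — 0 and 2 already connected.
1–3 (14): add — endpoints in different components.
2–5 (17): add — endpoints in different components.
2–3 (22): add — endpoints in different components.
3–4 (22): add — endpoints in different components.
Edges rejected before the tree was complete: 1.

1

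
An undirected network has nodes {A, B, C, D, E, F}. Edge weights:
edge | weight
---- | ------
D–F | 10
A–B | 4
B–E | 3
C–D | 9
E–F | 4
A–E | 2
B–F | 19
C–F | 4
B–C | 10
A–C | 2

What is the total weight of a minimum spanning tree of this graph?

20

Kruskal's algorithm — process edges by increasing weight (ties by edge label):
A–C (2): add. Components now {A,C} {B} {D} {E} {F}
A–E (2): add. Components now {A,C,E} {B} {D} {F}
B–E (3): add. Components now {A,B,C,E} {D} {F}
A–B (4): skip — A and B already connected.
C–F (4): add. Components now {A,B,C,E,F} {D}
E–F (4): skip — E and F already connected.
C–D (9): add. Components now {A,B,C,D,E,F}
MST edges: A–C, A–E, B–E, C–F, C–D; total weight 2+2+3+4+9 = 20.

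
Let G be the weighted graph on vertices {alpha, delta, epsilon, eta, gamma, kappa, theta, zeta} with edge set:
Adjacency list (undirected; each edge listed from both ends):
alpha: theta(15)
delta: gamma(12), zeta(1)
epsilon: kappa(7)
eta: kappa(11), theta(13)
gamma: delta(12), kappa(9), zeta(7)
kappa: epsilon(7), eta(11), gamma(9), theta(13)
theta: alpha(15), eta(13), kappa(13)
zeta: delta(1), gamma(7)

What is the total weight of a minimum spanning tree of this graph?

63

Prim's algorithm from eta:
Step 1: frontier [eta–kappa 11, eta–theta 13] → take eta–kappa (11); add kappa.
Step 2: frontier [eta–theta 13, epsilon–kappa 7, gamma–kappa 9, kappa–theta 13] → take epsilon–kappa (7); add epsilon.
Step 3: frontier [eta–theta 13, gamma–kappa 9, kappa–theta 13] → take gamma–kappa (9); add gamma.
Step 4: frontier [eta–theta 13, gamma–zeta 7, delta–gamma 12, kappa–theta 13] → take gamma–zeta (7); add zeta.
Step 5: frontier [eta–theta 13, delta–gamma 12, kappa–theta 13, delta–zeta 1] → take delta–zeta (1); add delta.
Step 6: frontier [eta–theta 13, kappa–theta 13] → take eta–theta (13); add theta.
Step 7: frontier [alpha–theta 15] → take alpha–theta (15); add alpha.
MST edges: eta–kappa, epsilon–kappa, gamma–kappa, gamma–zeta, delta–zeta, eta–theta, alpha–theta; total weight 11+7+9+7+1+13+15 = 63.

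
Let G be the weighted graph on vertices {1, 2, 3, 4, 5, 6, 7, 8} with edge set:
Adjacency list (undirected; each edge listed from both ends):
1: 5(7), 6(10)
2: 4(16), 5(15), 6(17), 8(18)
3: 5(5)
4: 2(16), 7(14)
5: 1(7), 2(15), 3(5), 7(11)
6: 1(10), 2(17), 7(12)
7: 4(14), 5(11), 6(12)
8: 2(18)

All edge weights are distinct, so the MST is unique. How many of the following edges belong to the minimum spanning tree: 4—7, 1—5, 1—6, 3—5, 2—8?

Kruskal: consider edges lightest-first.
3—5 (5): add — endpoints in different components.
1—5 (7): add — endpoints in different components.
1—6 (10): add — endpoints in different components.
5—7 (11): add — endpoints in different components.
6—7 (12): skip — 6 and 7 already connected.
4—7 (14): add — endpoints in different components.
2—5 (15): add — endpoints in different components.
2—4 (16): skip — 2 and 4 already connected.
2—6 (17): skip — 2 and 6 already connected.
2—8 (18): add — endpoints in different components.
MST edge set: {3—5, 1—5, 1—6, 5—7, 4—7, 2—5, 2—8}.
Of the listed edges, {4—7, 1—5, 1—6, 3—5, 2—8} are in the MST → 5.

5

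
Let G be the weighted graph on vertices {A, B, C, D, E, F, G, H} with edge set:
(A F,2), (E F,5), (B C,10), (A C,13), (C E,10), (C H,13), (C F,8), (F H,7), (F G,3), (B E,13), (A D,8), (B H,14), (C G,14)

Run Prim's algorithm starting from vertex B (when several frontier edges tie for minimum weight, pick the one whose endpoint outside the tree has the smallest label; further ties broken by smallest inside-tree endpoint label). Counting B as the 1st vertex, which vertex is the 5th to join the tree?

Grow the tree from B using Prim:
Step 1: cheapest edge leaving the tree is B C (10); add C.
Step 2: cheapest edge leaving the tree is C F (8); add F.
Step 3: cheapest edge leaving the tree is A F (2); add A.
Step 4: cheapest edge leaving the tree is F G (3); add G.
Step 5: cheapest edge leaving the tree is E F (5); add E.
Step 6: cheapest edge leaving the tree is F H (7); add H.
Step 7: cheapest edge leaving the tree is A D (8); add D.
Vertex order: B, C, F, A, G, E, H, D. The 5th vertex is G.

G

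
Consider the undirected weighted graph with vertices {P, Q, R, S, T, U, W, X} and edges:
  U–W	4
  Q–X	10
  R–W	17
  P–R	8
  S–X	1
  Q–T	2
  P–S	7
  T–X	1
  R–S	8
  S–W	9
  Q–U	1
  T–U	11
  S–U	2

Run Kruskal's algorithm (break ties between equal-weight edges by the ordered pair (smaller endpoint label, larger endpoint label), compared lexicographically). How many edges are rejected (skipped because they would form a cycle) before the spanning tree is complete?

1

Kruskal's algorithm — process edges by increasing weight (ties by edge label):
Q–U (1): add — endpoints in different components.
S–X (1): add — endpoints in different components.
T–X (1): add — endpoints in different components.
Q–T (2): add — endpoints in different components.
S–U (2): skip — S and U already connected.
U–W (4): add — endpoints in different components.
P–S (7): add — endpoints in different components.
P–R (8): add — endpoints in different components.
Edges rejected before the tree was complete: 1.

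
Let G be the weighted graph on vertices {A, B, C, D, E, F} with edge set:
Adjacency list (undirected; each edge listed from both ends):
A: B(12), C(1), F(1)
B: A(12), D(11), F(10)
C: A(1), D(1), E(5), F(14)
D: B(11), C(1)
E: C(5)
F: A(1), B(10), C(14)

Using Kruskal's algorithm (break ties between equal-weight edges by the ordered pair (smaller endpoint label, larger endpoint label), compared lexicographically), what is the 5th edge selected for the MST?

B-F

Kruskal's algorithm — process edges by increasing weight (ties by edge label):
A—C (1): add. Components now {A,C} {B} {D} {E} {F}
A—F (1): add. Components now {A,C,F} {B} {D} {E}
C—D (1): add. Components now {A,C,D,F} {B} {E}
C—E (5): add. Components now {A,C,D,E,F} {B}
B—F (10): add. Components now {A,B,C,D,E,F}
The 5th edge added is B—F.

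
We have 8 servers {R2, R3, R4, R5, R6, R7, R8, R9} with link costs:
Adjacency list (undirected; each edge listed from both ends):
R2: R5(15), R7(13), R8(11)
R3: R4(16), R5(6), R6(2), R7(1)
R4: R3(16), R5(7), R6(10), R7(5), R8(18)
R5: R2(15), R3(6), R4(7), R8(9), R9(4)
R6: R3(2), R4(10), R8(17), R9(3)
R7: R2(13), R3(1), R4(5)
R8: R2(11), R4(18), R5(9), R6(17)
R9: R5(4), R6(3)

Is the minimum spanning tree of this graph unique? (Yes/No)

Yes

Kruskal's algorithm — process edges by increasing weight (ties by edge label):
R3—R7 (1): add — endpoints in different components.
R3—R6 (2): add — endpoints in different components.
R6—R9 (3): add — endpoints in different components.
R5—R9 (4): add — endpoints in different components.
R4—R7 (5): add — endpoints in different components.
R3—R5 (6): skip — R5 and R3 already connected.
R4—R5 (7): skip — R5 and R4 already connected.
R5—R8 (9): add — endpoints in different components.
R4—R6 (10): skip — R6 and R4 already connected.
R2—R8 (11): add — endpoints in different components.
Every non-tree edge has weight strictly greater than the heaviest edge on the tree path between its endpoints, so the MST is unique.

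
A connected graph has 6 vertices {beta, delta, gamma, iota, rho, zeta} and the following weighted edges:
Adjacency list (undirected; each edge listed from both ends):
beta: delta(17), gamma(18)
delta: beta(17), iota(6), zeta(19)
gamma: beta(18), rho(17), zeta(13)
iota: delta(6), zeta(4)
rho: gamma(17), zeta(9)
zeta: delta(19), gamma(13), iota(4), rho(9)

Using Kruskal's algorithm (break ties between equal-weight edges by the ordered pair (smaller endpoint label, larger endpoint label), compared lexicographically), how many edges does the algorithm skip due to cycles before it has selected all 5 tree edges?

0

Sort edges by weight, then run Kruskal:
iota zeta (4): add — endpoints in different components.
delta iota (6): add — endpoints in different components.
rho zeta (9): add — endpoints in different components.
gamma zeta (13): add — endpoints in different components.
beta delta (17): add — endpoints in different components.
Edges rejected before the tree was complete: 0.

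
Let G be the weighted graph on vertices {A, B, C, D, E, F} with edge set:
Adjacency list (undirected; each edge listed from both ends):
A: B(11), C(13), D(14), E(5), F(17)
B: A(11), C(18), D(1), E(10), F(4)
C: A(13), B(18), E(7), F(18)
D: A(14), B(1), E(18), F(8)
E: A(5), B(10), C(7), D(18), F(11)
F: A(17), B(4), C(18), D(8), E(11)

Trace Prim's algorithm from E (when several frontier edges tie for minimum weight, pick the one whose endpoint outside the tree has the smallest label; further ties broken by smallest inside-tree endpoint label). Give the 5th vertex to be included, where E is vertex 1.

Prim, starting at E.
Step 1: frontier [A E 5, C E 7, B E 10, E F 11, D E 18] → take A E (5); add A.
Step 2: frontier [A B 11, A C 13, A D 14, A F 17, C E 7, B E 10, E F 11, D E 18] → take C E (7); add C.
Step 3: frontier [A B 11, A D 14, A F 17, B C 18, C F 18, B E 10, E F 11, D E 18] → take B E (10); add B.
Step 4: frontier [A D 14, A F 17, B D 1, B F 4, C F 18, E F 11, D E 18] → take B D (1); add D.
Step 5: frontier [A F 17, B F 4, C F 18, D F 8, E F 11] → take B F (4); add F.
Vertex order: E, A, C, B, D, F. The 5th vertex is D.

D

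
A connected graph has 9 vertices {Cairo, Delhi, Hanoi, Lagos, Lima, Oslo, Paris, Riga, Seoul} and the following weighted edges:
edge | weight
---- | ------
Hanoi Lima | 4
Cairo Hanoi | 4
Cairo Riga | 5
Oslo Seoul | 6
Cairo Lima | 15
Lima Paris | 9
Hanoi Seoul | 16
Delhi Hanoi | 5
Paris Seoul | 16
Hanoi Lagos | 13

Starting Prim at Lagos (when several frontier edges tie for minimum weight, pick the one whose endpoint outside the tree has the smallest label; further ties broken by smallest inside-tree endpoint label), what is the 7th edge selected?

Grow the tree from Lagos using Prim:
Step 1: cheapest edge leaving the tree is Hanoi Lagos (13); add Hanoi.
Step 2: cheapest edge leaving the tree is Cairo Hanoi (4); add Cairo.
Step 3: cheapest edge leaving the tree is Hanoi Lima (4); add Lima.
Step 4: cheapest edge leaving the tree is Delhi Hanoi (5); add Delhi.
Step 5: cheapest edge leaving the tree is Cairo Riga (5); add Riga.
Step 6: cheapest edge leaving the tree is Lima Paris (9); add Paris.
Step 7: cheapest edge leaving the tree is Hanoi Seoul (16); add Seoul.
Step 8: cheapest edge leaving the tree is Oslo Seoul (6); add Oslo.
The 7th edge added is Hanoi Seoul.

Hanoi-Seoul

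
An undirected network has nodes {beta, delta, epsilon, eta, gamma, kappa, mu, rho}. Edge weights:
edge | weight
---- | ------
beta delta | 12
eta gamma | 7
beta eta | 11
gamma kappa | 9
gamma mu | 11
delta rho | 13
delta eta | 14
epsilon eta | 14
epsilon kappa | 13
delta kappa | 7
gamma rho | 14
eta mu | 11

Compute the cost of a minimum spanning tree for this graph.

Sort edges by weight, then run Kruskal:
delta kappa (7): add — endpoints in different components.
eta gamma (7): add — endpoints in different components.
gamma kappa (9): add — endpoints in different components.
beta eta (11): add — endpoints in different components.
eta mu (11): add — endpoints in different components.
gamma mu (11): skip — gamma and mu already connected.
beta delta (12): skip — delta and beta already connected.
delta rho (13): add — endpoints in different components.
epsilon kappa (13): add — endpoints in different components.
MST edges: delta kappa, eta gamma, gamma kappa, beta eta, eta mu, delta rho, epsilon kappa; total weight 7+7+9+11+11+13+13 = 71.

71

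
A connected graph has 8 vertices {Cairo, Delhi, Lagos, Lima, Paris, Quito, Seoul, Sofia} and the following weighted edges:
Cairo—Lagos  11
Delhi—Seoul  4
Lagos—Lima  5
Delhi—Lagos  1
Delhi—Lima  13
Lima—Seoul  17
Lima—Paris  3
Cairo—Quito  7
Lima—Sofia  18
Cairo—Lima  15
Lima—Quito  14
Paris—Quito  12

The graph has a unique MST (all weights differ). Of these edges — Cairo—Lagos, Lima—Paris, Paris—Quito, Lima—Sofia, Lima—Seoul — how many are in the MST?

3

Sort edges by weight, then run Kruskal:
Delhi—Lagos (1): add — endpoints in different components.
Lima—Paris (3): add — endpoints in different components.
Delhi—Seoul (4): add — endpoints in different components.
Lagos—Lima (5): add — endpoints in different components.
Cairo—Quito (7): add — endpoints in different components.
Cairo—Lagos (11): add — endpoints in different components.
Paris—Quito (12): skip — Quito and Paris already connected.
Delhi—Lima (13): skip — Delhi and Lima already connected.
Lima—Quito (14): skip — Quito and Lima already connected.
Cairo—Lima (15): skip — Cairo and Lima already connected.
Lima—Seoul (17): skip — Seoul and Lima already connected.
Lima—Sofia (18): add — endpoints in different components.
MST edge set: {Delhi—Lagos, Lima—Paris, Delhi—Seoul, Lagos—Lima, Cairo—Quito, Cairo—Lagos, Lima—Sofia}.
Of the listed edges, {Cairo—Lagos, Lima—Paris, Lima—Sofia} are in the MST → 3.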